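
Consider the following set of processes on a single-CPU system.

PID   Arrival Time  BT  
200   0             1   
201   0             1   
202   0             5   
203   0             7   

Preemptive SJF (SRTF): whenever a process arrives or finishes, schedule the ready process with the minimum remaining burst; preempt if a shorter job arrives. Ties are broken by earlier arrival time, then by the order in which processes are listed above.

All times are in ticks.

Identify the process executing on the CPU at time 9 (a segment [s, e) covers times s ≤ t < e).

Gantt: | 200 0-1 | 201 1-2 | 202 2-7 | 203 7-14 |
Completion: 200=1  201=2  202=7  203=14
Turnaround (C−A): 200=1  201=2  202=7  203=14

203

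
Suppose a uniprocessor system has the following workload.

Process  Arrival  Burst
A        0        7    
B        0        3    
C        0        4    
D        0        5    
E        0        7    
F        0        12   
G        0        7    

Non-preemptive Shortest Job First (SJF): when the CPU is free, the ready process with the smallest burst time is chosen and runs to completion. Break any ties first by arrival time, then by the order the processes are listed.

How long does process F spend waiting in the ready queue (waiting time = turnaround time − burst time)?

33

Schedule: | B 0-3 | C 3-7 | D 7-12 | A 12-19 | E 19-26 | G 26-33 | F 33-45 |
Completion: A=19  B=3  C=7  D=12  E=26  F=45  G=33
Turnaround (C−A): A=19  B=3  C=7  D=12  E=26  F=45  G=33
Waiting(F) = turnaround − burst = 45 − 12 = 33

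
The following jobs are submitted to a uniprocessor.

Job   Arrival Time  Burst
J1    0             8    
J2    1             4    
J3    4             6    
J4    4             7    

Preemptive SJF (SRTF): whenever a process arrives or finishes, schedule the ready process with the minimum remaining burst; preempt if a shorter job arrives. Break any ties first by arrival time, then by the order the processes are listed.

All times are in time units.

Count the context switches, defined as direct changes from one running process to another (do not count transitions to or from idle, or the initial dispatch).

4

Timeline: | J1 0-1 | J2 1-5 | J3 5-11 | J1 11-18 | J4 18-25 |
Completion: J1=18  J2=5  J3=11  J4=25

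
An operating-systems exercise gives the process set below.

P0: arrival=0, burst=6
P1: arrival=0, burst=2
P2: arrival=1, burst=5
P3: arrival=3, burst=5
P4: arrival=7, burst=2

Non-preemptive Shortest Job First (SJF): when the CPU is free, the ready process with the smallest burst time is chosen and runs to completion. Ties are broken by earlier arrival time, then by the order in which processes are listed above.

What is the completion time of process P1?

2

Timeline: | P1 0-2 | P2 2-7 | P4 7-9 | P3 9-14 | P0 14-20 |
Completion: P0=20  P1=2  P2=7  P3=14  P4=9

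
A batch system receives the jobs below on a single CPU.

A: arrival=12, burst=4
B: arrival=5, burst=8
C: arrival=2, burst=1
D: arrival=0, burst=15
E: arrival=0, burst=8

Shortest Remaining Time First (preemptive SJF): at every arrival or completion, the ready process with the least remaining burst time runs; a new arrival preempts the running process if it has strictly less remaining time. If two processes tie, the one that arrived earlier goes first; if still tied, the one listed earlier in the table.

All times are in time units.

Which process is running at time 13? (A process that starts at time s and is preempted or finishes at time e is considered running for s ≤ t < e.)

A

Timeline: | E 0-2 | C 2-3 | E 3-9 | B 9-12 | A 12-16 | B 16-21 | D 21-36 |
Completion: A=16  B=21  C=3  D=36  E=9
Turnaround (C−A): A=4  B=16  C=1  D=36  E=9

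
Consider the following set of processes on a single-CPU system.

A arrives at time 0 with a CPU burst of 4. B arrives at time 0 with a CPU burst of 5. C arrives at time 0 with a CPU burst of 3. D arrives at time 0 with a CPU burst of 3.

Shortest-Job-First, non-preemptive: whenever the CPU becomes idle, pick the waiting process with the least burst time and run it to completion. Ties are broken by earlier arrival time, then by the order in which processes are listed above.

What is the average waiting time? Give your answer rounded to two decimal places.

4.75

Gantt: | C 0-3 | D 3-6 | A 6-10 | B 10-15 |
Completion: A=10  B=15  C=3  D=6
Turnaround (C−A): A=10  B=15  C=3  D=6
Waiting times: A=6, B=10, C=0, D=3
Average waiting = (6+10+0+3) / 4 = 19/4 = 4.75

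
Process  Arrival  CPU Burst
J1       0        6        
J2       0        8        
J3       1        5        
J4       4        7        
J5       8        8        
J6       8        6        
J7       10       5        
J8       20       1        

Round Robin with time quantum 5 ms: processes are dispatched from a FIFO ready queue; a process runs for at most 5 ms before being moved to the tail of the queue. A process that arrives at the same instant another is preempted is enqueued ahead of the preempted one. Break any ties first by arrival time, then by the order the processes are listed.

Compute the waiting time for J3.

9

Gantt: | J1 0-5 | J2 5-10 | J3 10-15 | J4 15-20 | J1 20-21 | J5 21-26 | J6 26-31 | J7 31-36 | J2 36-39 | J8 39-40 | J4 40-42 | J5 42-45 | J6 45-46 |
Completion: J1=21  J2=39  J3=15  J4=42  J5=45  J6=46  J7=36  J8=40
Waiting(J3) = turnaround − burst = 14 − 5 = 9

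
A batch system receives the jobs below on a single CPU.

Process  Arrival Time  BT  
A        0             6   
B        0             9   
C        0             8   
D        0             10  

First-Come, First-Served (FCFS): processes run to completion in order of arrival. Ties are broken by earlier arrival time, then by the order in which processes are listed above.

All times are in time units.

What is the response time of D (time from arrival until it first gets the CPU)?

Schedule: | A 0-6 | B 6-15 | C 15-23 | D 23-33 |
Completion: A=6  B=15  C=23  D=33
Turnaround (C−A): A=6  B=15  C=23  D=33
Response(D) = first start − arrival = 23 − 0 = 23

23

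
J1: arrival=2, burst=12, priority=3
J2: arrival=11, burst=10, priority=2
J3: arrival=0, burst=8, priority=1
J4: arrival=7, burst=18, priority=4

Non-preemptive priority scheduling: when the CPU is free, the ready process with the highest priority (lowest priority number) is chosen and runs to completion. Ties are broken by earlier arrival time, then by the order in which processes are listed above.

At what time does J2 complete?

30

Timeline: | J3 0-8 | J1 8-20 | J2 20-30 | J4 30-48 |
Completion: J1=20  J2=30  J3=8  J4=48
Turnaround (C−A): J1=18  J2=19  J3=8  J4=41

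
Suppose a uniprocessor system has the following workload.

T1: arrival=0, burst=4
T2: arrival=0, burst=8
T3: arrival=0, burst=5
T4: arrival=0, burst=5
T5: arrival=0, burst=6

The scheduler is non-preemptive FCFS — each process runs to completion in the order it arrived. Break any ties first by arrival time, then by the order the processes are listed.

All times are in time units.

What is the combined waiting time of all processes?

55

Schedule: | T1 0-4 | T2 4-12 | T3 12-17 | T4 17-22 | T5 22-28 |
Completion: T1=4  T2=12  T3=17  T4=22  T5=28
Turnaround (C−A): T1=4  T2=12  T3=17  T4=22  T5=28
Waiting = turnaround − burst: T1=0, T2=4, T3=12, T4=17, T5=22
Total waiting = 0 + 4 + 12 + 17 + 22 = 55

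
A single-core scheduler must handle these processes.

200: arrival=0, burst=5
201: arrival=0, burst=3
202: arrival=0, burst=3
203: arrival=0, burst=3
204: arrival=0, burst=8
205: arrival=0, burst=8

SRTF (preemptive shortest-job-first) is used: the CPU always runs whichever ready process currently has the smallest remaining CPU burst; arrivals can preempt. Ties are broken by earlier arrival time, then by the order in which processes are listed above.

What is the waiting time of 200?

Gantt: | 201 0-3 | 202 3-6 | 203 6-9 | 200 9-14 | 204 14-22 | 205 22-30 |
Completion: 200=14  201=3  202=6  203=9  204=22  205=30
Waiting(200) = turnaround − burst = 14 − 5 = 9

9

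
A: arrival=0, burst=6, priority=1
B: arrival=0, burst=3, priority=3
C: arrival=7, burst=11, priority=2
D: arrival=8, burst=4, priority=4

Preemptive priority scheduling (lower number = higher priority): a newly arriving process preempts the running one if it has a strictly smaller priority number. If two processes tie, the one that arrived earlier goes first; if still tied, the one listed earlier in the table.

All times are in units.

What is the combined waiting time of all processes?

Gantt: | A 0-6 | B 6-7 | C 7-18 | B 18-20 | D 20-24 |
Completion: A=6  B=20  C=18  D=24
Turnaround (C−A): A=6  B=20  C=11  D=16
Waiting = turnaround − burst: A=0, B=17, C=0, D=12
Total waiting = 0 + 17 + 0 + 12 = 29

29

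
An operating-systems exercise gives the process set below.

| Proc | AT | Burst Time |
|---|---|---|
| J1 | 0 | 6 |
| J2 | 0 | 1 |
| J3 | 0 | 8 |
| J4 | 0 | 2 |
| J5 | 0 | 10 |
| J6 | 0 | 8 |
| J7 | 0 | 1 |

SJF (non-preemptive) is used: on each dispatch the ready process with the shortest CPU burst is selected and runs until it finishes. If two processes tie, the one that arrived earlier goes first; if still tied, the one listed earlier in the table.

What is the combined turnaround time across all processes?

97

Schedule: | J2 0-1 | J7 1-2 | J4 2-4 | J1 4-10 | J3 10-18 | J6 18-26 | J5 26-36 |
Completion: J1=10  J2=1  J3=18  J4=4  J5=36  J6=26  J7=2
Turnaround = completion − arrival: J1=10, J2=1, J3=18, J4=4, J5=36, J6=26, J7=2
Total turnaround = 10 + 1 + 18 + 4 + 36 + 26 + 2 = 97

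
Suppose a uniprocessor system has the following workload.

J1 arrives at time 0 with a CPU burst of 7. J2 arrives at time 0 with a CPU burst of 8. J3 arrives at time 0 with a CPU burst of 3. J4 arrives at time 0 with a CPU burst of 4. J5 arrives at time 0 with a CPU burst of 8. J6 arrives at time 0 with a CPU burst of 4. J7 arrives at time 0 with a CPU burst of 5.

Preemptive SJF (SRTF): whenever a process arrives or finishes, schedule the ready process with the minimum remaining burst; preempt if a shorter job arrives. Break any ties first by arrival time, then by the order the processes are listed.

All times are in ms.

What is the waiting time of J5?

Schedule: | J3 0-3 | J4 3-7 | J6 7-11 | J7 11-16 | J1 16-23 | J2 23-31 | J5 31-39 |
Completion: J1=23  J2=31  J3=3  J4=7  J5=39  J6=11  J7=16
Turnaround (C−A): J1=23  J2=31  J3=3  J4=7  J5=39  J6=11  J7=16
Waiting(J5) = turnaround − burst = 39 − 8 = 31

31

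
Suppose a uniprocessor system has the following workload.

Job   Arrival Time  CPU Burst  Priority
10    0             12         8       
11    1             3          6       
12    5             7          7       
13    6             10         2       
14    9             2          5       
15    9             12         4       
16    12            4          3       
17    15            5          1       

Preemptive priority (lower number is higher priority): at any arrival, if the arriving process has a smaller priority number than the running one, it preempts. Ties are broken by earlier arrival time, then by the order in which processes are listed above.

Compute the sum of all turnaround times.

189

Timeline: | 10 0-1 | 11 1-4 | 10 4-5 | 12 5-6 | 13 6-15 | 17 15-20 | 13 20-21 | 16 21-25 | 15 25-37 | 14 37-39 | 12 39-45 | 10 45-55 |
Completion: 10=55  11=4  12=45  13=21  14=39  15=37  16=25  17=20
Turnaround = completion − arrival: 10=55, 11=3, 12=40, 13=15, 14=30, 15=28, 16=13, 17=5
Total turnaround = 55 + 3 + 40 + 15 + 30 + 28 + 13 + 5 = 189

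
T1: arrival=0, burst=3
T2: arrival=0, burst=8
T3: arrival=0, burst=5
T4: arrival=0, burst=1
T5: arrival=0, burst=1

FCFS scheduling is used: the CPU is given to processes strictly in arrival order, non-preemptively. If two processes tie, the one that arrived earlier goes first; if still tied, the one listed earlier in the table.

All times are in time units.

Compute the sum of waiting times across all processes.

47

Gantt: | T1 0-3 | T2 3-11 | T3 11-16 | T4 16-17 | T5 17-18 |
Completion: T1=3  T2=11  T3=16  T4=17  T5=18
Turnaround (C−A): T1=3  T2=11  T3=16  T4=17  T5=18
Waiting = turnaround − burst: T1=0, T2=3, T3=11, T4=16, T5=17
Total waiting = 0 + 3 + 11 + 16 + 17 = 47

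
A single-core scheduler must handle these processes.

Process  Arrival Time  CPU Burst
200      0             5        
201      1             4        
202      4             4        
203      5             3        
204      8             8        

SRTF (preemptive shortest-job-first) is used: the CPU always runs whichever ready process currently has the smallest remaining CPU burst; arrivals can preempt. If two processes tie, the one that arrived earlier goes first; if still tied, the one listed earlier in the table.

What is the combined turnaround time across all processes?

Timeline: | 200 0-5 | 203 5-8 | 201 8-12 | 202 12-16 | 204 16-24 |
Completion: 200=5  201=12  202=16  203=8  204=24
Turnaround = completion − arrival: 200=5, 201=11, 202=12, 203=3, 204=16
Total turnaround = 5 + 11 + 12 + 3 + 16 = 47

47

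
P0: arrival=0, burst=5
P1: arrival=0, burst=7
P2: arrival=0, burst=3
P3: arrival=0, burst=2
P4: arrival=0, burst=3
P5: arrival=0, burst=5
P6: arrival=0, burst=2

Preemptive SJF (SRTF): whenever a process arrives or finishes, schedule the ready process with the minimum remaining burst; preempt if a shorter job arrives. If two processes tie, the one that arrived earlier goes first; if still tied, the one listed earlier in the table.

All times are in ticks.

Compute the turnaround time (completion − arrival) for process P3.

2

Timeline: | P3 0-2 | P6 2-4 | P2 4-7 | P4 7-10 | P0 10-15 | P5 15-20 | P1 20-27 |
Completion: P0=15  P1=27  P2=7  P3=2  P4=10  P5=20  P6=4
Turnaround(P3) = completion − arrival = 2 − 0 = 2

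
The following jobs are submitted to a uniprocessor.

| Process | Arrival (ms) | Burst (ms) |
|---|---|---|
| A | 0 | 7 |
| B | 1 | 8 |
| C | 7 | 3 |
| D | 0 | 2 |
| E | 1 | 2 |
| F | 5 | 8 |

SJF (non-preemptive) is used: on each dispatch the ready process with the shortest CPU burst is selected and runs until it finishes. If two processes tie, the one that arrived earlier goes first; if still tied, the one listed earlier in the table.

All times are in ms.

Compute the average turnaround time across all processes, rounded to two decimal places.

11.50

Gantt: | D 0-2 | E 2-4 | A 4-11 | C 11-14 | B 14-22 | F 22-30 |
Completion: A=11  B=22  C=14  D=2  E=4  F=30
Turnaround (C−A): A=11  B=21  C=7  D=2  E=3  F=25
Turnaround times: A=11, B=21, C=7, D=2, E=3, F=25
Average turnaround = (11+21+7+2+3+25) / 6 = 69/6 = 11.50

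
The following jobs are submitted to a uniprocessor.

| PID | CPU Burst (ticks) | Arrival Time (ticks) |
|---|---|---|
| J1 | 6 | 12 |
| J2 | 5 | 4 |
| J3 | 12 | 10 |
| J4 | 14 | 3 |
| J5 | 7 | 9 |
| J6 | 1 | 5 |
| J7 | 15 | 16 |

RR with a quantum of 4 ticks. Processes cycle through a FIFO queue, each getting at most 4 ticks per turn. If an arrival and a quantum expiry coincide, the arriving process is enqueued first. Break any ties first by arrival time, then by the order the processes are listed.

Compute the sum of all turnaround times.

Schedule: | idle 0-3 | J4 3-7 | J2 7-11 | J6 11-12 | J4 12-16 | J5 16-20 | J3 20-24 | J2 24-25 | J1 25-29 | J7 29-33 | J4 33-37 | J5 37-40 | J3 40-44 | J1 44-46 | J7 46-50 | J4 50-52 | J3 52-56 | J7 56-63 |
Completion: J1=46  J2=25  J3=56  J4=52  J5=40  J6=12  J7=63
Turnaround = completion − arrival: J1=34, J2=21, J3=46, J4=49, J5=31, J6=7, J7=47
Total turnaround = 34 + 21 + 46 + 49 + 31 + 7 + 47 = 235

235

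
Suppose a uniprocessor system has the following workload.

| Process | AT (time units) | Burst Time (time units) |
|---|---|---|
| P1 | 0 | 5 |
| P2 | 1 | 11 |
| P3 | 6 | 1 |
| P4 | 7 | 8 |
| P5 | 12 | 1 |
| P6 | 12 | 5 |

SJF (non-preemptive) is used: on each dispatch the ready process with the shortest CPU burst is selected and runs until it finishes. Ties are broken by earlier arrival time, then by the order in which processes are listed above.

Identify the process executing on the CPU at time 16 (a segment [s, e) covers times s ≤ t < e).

Timeline: | P1 0-5 | P2 5-16 | P3 16-17 | P5 17-18 | P6 18-23 | P4 23-31 |
Completion: P1=5  P2=16  P3=17  P4=31  P5=18  P6=23

P3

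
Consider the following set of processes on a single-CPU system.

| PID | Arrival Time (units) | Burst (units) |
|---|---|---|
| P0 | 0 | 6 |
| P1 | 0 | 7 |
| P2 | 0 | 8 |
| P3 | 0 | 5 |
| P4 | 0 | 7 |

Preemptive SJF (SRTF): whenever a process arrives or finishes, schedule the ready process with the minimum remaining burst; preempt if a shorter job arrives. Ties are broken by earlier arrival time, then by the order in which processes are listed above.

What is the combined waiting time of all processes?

Timeline: | P3 0-5 | P0 5-11 | P1 11-18 | P4 18-25 | P2 25-33 |
Completion: P0=11  P1=18  P2=33  P3=5  P4=25
Turnaround (C−A): P0=11  P1=18  P2=33  P3=5  P4=25
Waiting = turnaround − burst: P0=5, P1=11, P2=25, P3=0, P4=18
Total waiting = 5 + 11 + 25 + 0 + 18 = 59

59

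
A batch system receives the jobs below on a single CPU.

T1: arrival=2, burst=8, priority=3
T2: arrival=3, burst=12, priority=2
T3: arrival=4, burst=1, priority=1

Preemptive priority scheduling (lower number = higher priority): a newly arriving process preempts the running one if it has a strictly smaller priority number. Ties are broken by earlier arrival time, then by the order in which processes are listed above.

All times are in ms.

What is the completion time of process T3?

Gantt: | idle 0-2 | T1 2-3 | T2 3-4 | T3 4-5 | T2 5-16 | T1 16-23 |
Completion: T1=23  T2=16  T3=5
Turnaround (C−A): T1=21  T2=13  T3=1

5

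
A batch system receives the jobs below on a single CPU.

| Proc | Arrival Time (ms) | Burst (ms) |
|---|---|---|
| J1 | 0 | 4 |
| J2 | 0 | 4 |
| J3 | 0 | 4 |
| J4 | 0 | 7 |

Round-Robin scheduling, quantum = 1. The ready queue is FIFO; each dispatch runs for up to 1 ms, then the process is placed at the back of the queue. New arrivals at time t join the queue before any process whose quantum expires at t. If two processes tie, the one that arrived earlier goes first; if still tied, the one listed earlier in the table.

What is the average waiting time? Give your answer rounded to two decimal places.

Timeline: | J1 0-1 | J2 1-2 | J3 2-3 | J4 3-4 | J1 4-5 | J2 5-6 | J3 6-7 | J4 7-8 | J1 8-9 | J2 9-10 | J3 10-11 | J4 11-12 | J1 12-13 | J2 13-14 | J3 14-15 | J4 15-19 |
Completion: J1=13  J2=14  J3=15  J4=19
Turnaround (C−A): J1=13  J2=14  J3=15  J4=19
Waiting times: J1=9, J2=10, J3=11, J4=12
Average waiting = (9+10+11+12) / 4 = 42/4 = 10.50

10.50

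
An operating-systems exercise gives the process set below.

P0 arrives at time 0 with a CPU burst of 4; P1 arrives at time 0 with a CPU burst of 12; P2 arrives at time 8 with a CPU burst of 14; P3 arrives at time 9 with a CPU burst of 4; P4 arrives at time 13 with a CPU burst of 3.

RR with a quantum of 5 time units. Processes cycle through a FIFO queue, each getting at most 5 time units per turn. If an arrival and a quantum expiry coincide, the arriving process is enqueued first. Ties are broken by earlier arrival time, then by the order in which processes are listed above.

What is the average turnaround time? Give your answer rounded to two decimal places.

17.60

Timeline: | P0 0-4 | P1 4-9 | P2 9-14 | P3 14-18 | P1 18-23 | P4 23-26 | P2 26-31 | P1 31-33 | P2 33-37 |
Completion: P0=4  P1=33  P2=37  P3=18  P4=26
Turnaround times: P0=4, P1=33, P2=29, P3=9, P4=13
Average turnaround = (4+33+29+9+13) / 5 = 88/5 = 17.60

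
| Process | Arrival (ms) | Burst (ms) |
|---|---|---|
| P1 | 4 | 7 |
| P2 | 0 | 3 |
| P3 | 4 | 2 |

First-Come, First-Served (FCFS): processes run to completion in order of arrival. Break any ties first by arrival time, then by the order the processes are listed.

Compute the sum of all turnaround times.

19

Schedule: | P2 0-3 | idle 3-4 | P1 4-11 | P3 11-13 |
Completion: P1=11  P2=3  P3=13
Turnaround = completion − arrival: P1=7, P2=3, P3=9
Total turnaround = 7 + 3 + 9 = 19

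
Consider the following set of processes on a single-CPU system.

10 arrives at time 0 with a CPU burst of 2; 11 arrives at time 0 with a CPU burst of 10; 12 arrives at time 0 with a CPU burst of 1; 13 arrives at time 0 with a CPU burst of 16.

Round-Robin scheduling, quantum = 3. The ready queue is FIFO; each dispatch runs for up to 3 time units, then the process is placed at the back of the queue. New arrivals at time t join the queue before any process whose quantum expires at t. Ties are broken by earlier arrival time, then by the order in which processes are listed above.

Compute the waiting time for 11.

12

Timeline: | 10 0-2 | 11 2-5 | 12 5-6 | 13 6-9 | 11 9-12 | 13 12-15 | 11 15-18 | 13 18-21 | 11 21-22 | 13 22-29 |
Completion: 10=2  11=22  12=6  13=29
Waiting(11) = turnaround − burst = 22 − 10 = 12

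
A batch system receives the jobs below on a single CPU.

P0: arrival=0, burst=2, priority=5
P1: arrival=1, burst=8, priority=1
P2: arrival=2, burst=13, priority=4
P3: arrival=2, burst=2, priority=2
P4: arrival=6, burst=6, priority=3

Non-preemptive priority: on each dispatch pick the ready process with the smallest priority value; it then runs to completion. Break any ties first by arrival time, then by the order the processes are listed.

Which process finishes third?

P3

Timeline: | P0 0-2 | P1 2-10 | P3 10-12 | P4 12-18 | P2 18-31 |
Completion: P0=2  P1=10  P2=31  P3=12  P4=18
Turnaround (C−A): P0=2  P1=9  P2=29  P3=10  P4=12
Finish order: P0 → P1 → P3 → P4 → P2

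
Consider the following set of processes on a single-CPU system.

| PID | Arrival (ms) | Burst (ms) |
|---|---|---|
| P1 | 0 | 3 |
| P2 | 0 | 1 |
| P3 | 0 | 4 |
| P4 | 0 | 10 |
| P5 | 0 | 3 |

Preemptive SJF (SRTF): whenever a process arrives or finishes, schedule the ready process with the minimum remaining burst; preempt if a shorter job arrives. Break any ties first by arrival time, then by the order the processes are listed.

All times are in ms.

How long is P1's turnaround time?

4

Schedule: | P2 0-1 | P1 1-4 | P5 4-7 | P3 7-11 | P4 11-21 |
Completion: P1=4  P2=1  P3=11  P4=21  P5=7
Turnaround (C−A): P1=4  P2=1  P3=11  P4=21  P5=7
Turnaround(P1) = completion − arrival = 4 − 0 = 4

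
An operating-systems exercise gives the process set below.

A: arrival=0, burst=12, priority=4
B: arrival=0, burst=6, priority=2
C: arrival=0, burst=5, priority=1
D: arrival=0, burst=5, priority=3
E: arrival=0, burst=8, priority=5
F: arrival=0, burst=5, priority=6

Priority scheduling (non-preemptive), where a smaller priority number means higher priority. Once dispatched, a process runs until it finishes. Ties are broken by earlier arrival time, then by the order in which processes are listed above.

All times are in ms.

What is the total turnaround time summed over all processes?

137

Gantt: | C 0-5 | B 5-11 | D 11-16 | A 16-28 | E 28-36 | F 36-41 |
Completion: A=28  B=11  C=5  D=16  E=36  F=41
Turnaround (C−A): A=28  B=11  C=5  D=16  E=36  F=41
Turnaround = completion − arrival: A=28, B=11, C=5, D=16, E=36, F=41
Total turnaround = 28 + 11 + 5 + 16 + 36 + 41 = 137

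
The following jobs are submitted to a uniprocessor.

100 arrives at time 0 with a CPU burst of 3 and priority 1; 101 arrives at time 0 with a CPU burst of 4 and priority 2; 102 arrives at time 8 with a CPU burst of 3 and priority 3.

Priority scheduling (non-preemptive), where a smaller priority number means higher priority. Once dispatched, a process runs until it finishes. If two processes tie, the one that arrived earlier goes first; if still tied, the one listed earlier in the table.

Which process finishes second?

101

Schedule: | 100 0-3 | 101 3-7 | idle 7-8 | 102 8-11 |
Completion: 100=3  101=7  102=11
Turnaround (C−A): 100=3  101=7  102=3
Finish order: 100 → 101 → 102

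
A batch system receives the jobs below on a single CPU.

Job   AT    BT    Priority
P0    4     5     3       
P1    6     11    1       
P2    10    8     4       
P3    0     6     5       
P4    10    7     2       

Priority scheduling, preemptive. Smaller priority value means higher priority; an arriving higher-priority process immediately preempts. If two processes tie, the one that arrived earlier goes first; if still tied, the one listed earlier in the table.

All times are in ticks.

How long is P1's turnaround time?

11

Gantt: | P3 0-4 | P0 4-6 | P1 6-17 | P4 17-24 | P0 24-27 | P2 27-35 | P3 35-37 |
Completion: P0=27  P1=17  P2=35  P3=37  P4=24
Turnaround (C−A): P0=23  P1=11  P2=25  P3=37  P4=14
Turnaround(P1) = completion − arrival = 17 − 6 = 11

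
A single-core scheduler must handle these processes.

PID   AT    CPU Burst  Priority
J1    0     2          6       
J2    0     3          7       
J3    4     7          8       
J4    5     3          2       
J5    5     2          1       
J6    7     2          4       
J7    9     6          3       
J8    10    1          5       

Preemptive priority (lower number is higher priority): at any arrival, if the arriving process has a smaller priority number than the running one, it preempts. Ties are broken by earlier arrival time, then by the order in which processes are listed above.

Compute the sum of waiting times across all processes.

Schedule: | J1 0-2 | J2 2-5 | J5 5-7 | J4 7-10 | J7 10-16 | J6 16-18 | J8 18-19 | J3 19-26 |
Completion: J1=2  J2=5  J3=26  J4=10  J5=7  J6=18  J7=16  J8=19
Waiting = turnaround − burst: J1=0, J2=2, J3=15, J4=2, J5=0, J6=9, J7=1, J8=8
Total waiting = 0 + 2 + 15 + 2 + 0 + 9 + 1 + 8 = 37

37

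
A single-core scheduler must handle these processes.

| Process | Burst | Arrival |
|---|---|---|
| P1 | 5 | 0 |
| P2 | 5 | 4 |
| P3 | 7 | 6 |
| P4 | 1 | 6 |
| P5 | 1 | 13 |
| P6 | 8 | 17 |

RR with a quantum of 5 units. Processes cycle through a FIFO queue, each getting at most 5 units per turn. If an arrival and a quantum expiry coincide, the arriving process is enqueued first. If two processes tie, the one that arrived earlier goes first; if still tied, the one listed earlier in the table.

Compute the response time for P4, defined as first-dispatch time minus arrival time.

9

Timeline: | P1 0-5 | P2 5-10 | P3 10-15 | P4 15-16 | P5 16-17 | P3 17-19 | P6 19-27 |
Completion: P1=5  P2=10  P3=19  P4=16  P5=17  P6=27
Turnaround (C−A): P1=5  P2=6  P3=13  P4=10  P5=4  P6=10
Response(P4) = first start − arrival = 15 − 6 = 9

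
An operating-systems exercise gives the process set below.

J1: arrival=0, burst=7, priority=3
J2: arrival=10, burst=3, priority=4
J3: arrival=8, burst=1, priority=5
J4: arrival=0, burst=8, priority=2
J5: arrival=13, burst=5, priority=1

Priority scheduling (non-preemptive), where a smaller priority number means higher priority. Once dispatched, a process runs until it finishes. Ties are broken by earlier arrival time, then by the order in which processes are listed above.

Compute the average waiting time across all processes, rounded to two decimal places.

Timeline: | J4 0-8 | J1 8-15 | J5 15-20 | J2 20-23 | J3 23-24 |
Completion: J1=15  J2=23  J3=24  J4=8  J5=20
Waiting times: J1=8, J2=10, J3=15, J4=0, J5=2
Average waiting = (8+10+15+0+2) / 5 = 35/5 = 7.00

7.00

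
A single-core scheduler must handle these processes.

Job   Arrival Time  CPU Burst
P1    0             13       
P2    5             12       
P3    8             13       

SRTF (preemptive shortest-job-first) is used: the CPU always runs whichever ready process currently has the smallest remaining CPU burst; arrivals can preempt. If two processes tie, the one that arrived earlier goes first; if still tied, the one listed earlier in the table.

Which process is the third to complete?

Gantt: | P1 0-13 | P2 13-25 | P3 25-38 |
Completion: P1=13  P2=25  P3=38
Turnaround (C−A): P1=13  P2=20  P3=30
Finish order: P1 → P2 → P3

P3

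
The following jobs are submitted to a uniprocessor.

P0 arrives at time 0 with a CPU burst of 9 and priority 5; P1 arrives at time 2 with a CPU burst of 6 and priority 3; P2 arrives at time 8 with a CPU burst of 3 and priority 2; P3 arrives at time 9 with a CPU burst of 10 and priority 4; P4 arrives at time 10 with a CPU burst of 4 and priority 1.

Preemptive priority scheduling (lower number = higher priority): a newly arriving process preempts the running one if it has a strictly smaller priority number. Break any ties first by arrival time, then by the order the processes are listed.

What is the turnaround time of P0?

Gantt: | P0 0-2 | P1 2-8 | P2 8-10 | P4 10-14 | P2 14-15 | P3 15-25 | P0 25-32 |
Completion: P0=32  P1=8  P2=15  P3=25  P4=14
Turnaround(P0) = completion − arrival = 32 − 0 = 32

32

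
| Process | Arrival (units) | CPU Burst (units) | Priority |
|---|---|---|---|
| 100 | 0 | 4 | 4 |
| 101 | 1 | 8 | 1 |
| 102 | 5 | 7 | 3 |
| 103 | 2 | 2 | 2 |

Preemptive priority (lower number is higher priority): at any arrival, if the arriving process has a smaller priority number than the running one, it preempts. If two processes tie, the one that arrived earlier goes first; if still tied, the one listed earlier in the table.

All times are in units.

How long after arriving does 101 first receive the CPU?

Timeline: | 100 0-1 | 101 1-9 | 103 9-11 | 102 11-18 | 100 18-21 |
Completion: 100=21  101=9  102=18  103=11
Response(101) = first start − arrival = 1 − 1 = 0

0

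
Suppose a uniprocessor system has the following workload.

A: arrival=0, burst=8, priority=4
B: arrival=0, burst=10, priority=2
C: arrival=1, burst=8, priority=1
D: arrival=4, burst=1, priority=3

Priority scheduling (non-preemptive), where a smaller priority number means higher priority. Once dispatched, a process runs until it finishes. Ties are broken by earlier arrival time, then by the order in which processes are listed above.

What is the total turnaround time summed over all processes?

Gantt: | B 0-10 | C 10-18 | D 18-19 | A 19-27 |
Completion: A=27  B=10  C=18  D=19
Turnaround = completion − arrival: A=27, B=10, C=17, D=15
Total turnaround = 27 + 10 + 17 + 15 = 69

69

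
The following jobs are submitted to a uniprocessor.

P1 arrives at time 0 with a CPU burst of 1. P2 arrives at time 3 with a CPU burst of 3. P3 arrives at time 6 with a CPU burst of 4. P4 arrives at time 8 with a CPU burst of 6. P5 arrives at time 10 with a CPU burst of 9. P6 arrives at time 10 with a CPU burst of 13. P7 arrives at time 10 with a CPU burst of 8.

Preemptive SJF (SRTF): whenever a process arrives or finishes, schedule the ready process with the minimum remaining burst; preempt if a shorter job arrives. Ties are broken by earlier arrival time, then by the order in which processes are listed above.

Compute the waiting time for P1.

0

Schedule: | P1 0-1 | idle 1-3 | P2 3-6 | P3 6-10 | P4 10-16 | P7 16-24 | P5 24-33 | P6 33-46 |
Completion: P1=1  P2=6  P3=10  P4=16  P5=33  P6=46  P7=24
Turnaround (C−A): P1=1  P2=3  P3=4  P4=8  P5=23  P6=36  P7=14
Waiting(P1) = turnaround − burst = 1 − 1 = 0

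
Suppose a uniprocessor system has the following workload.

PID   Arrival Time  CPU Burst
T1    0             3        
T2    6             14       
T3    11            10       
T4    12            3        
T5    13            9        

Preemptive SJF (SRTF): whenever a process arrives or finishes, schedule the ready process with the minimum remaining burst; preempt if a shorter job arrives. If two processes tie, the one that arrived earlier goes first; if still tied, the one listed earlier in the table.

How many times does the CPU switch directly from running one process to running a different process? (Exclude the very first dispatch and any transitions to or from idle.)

4

Gantt: | T1 0-3 | idle 3-6 | T2 6-12 | T4 12-15 | T2 15-23 | T5 23-32 | T3 32-42 |
Completion: T1=3  T2=23  T3=42  T4=15  T5=32
Turnaround (C−A): T1=3  T2=17  T3=31  T4=3  T5=19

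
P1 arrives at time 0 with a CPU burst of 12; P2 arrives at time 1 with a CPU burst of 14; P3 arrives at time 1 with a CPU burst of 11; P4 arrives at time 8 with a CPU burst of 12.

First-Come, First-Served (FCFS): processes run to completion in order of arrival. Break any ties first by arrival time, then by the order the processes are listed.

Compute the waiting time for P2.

Timeline: | P1 0-12 | P2 12-26 | P3 26-37 | P4 37-49 |
Completion: P1=12  P2=26  P3=37  P4=49
Turnaround (C−A): P1=12  P2=25  P3=36  P4=41
Waiting(P2) = turnaround − burst = 25 − 14 = 11

11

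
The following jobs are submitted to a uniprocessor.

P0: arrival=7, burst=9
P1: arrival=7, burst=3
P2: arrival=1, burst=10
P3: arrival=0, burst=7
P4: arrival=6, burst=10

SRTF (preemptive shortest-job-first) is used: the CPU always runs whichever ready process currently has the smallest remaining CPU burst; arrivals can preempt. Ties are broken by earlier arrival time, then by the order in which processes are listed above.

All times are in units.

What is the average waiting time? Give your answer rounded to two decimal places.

8.80

Gantt: | P3 0-7 | P1 7-10 | P0 10-19 | P2 19-29 | P4 29-39 |
Completion: P0=19  P1=10  P2=29  P3=7  P4=39
Turnaround (C−A): P0=12  P1=3  P2=28  P3=7  P4=33
Waiting times: P0=3, P1=0, P2=18, P3=0, P4=23
Average waiting = (3+0+18+0+23) / 5 = 44/5 = 8.80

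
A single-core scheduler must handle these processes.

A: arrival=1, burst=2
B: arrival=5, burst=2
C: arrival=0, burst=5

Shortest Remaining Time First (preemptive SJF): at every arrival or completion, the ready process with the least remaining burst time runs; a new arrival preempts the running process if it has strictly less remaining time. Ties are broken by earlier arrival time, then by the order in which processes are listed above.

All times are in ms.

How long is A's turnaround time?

2

Timeline: | C 0-1 | A 1-3 | C 3-7 | B 7-9 |
Completion: A=3  B=9  C=7
Turnaround (C−A): A=2  B=4  C=7
Turnaround(A) = completion − arrival = 3 − 1 = 2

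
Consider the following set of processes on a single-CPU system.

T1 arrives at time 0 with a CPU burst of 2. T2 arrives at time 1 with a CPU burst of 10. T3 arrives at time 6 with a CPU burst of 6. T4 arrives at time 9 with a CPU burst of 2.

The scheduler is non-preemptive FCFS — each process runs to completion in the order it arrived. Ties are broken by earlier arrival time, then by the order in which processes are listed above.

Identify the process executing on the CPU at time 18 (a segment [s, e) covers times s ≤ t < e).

T4

Gantt: | T1 0-2 | T2 2-12 | T3 12-18 | T4 18-20 |
Completion: T1=2  T2=12  T3=18  T4=20
Turnaround (C−A): T1=2  T2=11  T3=12  T4=11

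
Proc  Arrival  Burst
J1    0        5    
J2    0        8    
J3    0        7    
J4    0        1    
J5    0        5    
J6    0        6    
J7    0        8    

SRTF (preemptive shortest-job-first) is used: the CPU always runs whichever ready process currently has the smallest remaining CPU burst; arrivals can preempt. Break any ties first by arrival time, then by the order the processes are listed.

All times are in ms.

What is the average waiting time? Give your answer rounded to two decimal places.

Timeline: | J4 0-1 | J1 1-6 | J5 6-11 | J6 11-17 | J3 17-24 | J2 24-32 | J7 32-40 |
Completion: J1=6  J2=32  J3=24  J4=1  J5=11  J6=17  J7=40
Turnaround (C−A): J1=6  J2=32  J3=24  J4=1  J5=11  J6=17  J7=40
Waiting times: J1=1, J2=24, J3=17, J4=0, J5=6, J6=11, J7=32
Average waiting = (1+24+17+0+6+11+32) / 7 = 91/7 = 13.00

13.00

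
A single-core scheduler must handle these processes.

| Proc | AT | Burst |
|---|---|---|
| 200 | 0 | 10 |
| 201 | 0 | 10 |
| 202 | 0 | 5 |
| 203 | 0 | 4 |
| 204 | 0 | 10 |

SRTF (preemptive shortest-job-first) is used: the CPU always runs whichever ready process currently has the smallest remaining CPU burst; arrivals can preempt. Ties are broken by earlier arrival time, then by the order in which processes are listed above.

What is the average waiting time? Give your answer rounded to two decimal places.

Schedule: | 203 0-4 | 202 4-9 | 200 9-19 | 201 19-29 | 204 29-39 |
Completion: 200=19  201=29  202=9  203=4  204=39
Waiting times: 200=9, 201=19, 202=4, 203=0, 204=29
Average waiting = (9+19+4+0+29) / 5 = 61/5 = 12.20

12.20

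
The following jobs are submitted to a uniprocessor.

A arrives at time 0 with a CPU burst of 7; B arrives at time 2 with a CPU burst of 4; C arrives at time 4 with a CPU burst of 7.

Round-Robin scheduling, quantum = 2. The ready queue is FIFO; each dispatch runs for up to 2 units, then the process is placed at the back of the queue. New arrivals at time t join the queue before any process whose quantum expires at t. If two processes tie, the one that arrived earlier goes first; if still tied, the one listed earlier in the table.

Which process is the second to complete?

A

Schedule: | A 0-2 | B 2-4 | A 4-6 | C 6-8 | B 8-10 | A 10-12 | C 12-14 | A 14-15 | C 15-18 |
Completion: A=15  B=10  C=18
Turnaround (C−A): A=15  B=8  C=14
Finish order: B → A → C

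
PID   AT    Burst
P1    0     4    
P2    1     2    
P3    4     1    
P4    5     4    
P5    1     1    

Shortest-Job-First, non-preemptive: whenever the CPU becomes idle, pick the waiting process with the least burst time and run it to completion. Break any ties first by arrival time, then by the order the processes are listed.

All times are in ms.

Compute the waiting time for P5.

Gantt: | P1 0-4 | P5 4-5 | P3 5-6 | P2 6-8 | P4 8-12 |
Completion: P1=4  P2=8  P3=6  P4=12  P5=5
Turnaround (C−A): P1=4  P2=7  P3=2  P4=7  P5=4
Waiting(P5) = turnaround − burst = 4 − 1 = 3

3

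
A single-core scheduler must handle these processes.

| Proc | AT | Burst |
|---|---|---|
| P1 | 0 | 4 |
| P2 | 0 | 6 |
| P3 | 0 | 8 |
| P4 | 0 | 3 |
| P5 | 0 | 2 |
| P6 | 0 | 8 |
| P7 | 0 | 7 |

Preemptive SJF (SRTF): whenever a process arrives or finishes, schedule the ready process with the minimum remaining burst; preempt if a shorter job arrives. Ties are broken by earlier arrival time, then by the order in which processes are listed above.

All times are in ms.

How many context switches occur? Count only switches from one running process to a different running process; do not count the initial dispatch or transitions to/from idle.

6

Schedule: | P5 0-2 | P4 2-5 | P1 5-9 | P2 9-15 | P7 15-22 | P3 22-30 | P6 30-38 |
Completion: P1=9  P2=15  P3=30  P4=5  P5=2  P6=38  P7=22
Turnaround (C−A): P1=9  P2=15  P3=30  P4=5  P5=2  P6=38  P7=22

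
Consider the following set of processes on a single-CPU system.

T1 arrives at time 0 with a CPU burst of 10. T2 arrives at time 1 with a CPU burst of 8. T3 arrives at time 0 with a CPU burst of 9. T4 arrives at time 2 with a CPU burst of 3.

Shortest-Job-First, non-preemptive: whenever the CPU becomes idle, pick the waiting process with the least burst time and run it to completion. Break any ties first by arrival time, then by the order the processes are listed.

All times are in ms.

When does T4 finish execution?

12

Schedule: | T3 0-9 | T4 9-12 | T2 12-20 | T1 20-30 |
Completion: T1=30  T2=20  T3=9  T4=12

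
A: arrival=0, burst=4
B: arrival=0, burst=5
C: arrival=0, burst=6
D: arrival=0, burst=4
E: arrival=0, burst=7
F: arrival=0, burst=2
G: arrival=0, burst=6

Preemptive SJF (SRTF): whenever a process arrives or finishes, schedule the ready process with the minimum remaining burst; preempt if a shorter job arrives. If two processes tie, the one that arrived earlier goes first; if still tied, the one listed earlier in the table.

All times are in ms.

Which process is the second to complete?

A

Schedule: | F 0-2 | A 2-6 | D 6-10 | B 10-15 | C 15-21 | G 21-27 | E 27-34 |
Completion: A=6  B=15  C=21  D=10  E=34  F=2  G=27
Finish order: F → A → D → B → C → G → E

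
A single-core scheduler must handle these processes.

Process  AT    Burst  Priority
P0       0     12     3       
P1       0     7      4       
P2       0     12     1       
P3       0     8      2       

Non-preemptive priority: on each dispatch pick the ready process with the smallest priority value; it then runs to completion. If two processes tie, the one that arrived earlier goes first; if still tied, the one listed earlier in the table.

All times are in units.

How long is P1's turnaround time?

Schedule: | P2 0-12 | P3 12-20 | P0 20-32 | P1 32-39 |
Completion: P0=32  P1=39  P2=12  P3=20
Turnaround(P1) = completion − arrival = 39 − 0 = 39

39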